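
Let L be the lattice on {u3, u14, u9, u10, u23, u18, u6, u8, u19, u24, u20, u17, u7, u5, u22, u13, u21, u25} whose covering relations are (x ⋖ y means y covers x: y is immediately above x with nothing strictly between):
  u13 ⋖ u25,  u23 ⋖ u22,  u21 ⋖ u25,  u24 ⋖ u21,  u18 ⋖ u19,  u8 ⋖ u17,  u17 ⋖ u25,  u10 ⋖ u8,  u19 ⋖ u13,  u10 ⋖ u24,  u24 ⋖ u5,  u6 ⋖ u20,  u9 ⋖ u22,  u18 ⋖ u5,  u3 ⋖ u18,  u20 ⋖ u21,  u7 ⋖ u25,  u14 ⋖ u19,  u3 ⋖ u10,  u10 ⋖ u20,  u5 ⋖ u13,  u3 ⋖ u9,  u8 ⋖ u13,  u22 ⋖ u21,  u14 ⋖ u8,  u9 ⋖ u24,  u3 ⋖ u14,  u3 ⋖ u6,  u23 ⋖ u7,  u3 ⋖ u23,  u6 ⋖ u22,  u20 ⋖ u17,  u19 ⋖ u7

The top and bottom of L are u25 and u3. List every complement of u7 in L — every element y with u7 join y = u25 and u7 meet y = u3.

Need y with u7 ∨ y = u25 and u7 ∧ y = u3.
Checking each element gives: u10, u20, u24, u6, u9.

u10, u20, u24, u6, u9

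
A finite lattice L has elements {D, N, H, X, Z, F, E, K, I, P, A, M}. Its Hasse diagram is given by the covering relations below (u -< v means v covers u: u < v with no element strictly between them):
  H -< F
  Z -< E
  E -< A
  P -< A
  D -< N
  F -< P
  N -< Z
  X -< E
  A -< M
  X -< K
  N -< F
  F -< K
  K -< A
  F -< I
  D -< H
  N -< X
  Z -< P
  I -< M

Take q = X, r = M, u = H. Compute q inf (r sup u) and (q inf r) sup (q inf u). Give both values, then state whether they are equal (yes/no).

r sup u = M, so q inf (r sup u) = X inf M = X.
q inf r = X and q inf u = D, so (q inf r) sup (q inf u) = X sup D = X.
Equal: yes.

X; X; yes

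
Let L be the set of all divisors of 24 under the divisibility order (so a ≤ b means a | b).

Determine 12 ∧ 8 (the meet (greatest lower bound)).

4

Common lower bounds of {12, 8}: 1, 2, 4.
The greatest among these is 4.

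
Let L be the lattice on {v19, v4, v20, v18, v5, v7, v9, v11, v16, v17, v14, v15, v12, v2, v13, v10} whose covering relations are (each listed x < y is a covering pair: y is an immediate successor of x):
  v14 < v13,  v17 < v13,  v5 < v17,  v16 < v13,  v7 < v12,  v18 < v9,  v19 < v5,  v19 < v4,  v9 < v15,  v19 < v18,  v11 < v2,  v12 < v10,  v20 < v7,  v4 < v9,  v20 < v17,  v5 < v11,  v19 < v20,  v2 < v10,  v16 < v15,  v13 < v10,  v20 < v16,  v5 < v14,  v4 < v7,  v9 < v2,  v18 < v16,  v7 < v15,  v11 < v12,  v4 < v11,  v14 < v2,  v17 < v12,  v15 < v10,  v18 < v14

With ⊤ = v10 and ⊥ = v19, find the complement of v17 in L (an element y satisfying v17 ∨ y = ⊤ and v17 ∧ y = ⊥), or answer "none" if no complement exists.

v9

Need y with v17 ∨ y = v10 and v17 ∧ y = v19.
Checking each element gives: v9.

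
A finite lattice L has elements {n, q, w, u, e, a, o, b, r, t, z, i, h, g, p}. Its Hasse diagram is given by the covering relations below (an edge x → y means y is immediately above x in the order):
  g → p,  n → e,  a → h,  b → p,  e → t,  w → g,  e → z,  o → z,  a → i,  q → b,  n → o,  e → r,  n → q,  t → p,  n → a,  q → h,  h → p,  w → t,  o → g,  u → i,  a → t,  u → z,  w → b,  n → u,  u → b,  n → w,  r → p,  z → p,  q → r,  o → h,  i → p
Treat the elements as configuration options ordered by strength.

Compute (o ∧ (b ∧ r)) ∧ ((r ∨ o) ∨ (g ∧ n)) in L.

n

b ∧ r = q
o ∧ q = n
r ∨ o = p
g ∧ n = n
p ∨ n = p
n ∧ p = n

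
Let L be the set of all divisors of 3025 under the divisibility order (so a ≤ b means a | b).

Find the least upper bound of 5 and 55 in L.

55

In the divisibility order, the join is the least common multiple: lcm(5, 55) = 55.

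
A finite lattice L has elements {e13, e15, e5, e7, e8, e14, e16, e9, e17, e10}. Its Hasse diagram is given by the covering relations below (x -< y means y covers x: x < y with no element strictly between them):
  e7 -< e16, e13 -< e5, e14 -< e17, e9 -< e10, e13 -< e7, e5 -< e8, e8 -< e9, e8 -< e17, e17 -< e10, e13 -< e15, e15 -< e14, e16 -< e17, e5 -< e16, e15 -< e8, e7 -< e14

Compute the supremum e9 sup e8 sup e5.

e9

Common upper bounds of {e9, e8, e5}: e10, e9.
The least among these is e9.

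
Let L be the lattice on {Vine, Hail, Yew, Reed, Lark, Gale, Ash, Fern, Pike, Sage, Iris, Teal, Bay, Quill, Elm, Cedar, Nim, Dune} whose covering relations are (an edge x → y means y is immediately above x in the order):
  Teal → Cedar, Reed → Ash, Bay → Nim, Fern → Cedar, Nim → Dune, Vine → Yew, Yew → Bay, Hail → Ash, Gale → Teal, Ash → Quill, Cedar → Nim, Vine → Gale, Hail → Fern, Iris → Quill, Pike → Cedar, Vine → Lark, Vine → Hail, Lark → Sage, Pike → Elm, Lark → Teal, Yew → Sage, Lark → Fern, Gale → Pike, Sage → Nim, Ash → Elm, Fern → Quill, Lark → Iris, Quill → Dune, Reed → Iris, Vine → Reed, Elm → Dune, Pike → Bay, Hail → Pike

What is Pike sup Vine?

Pike

Common upper bounds of {Pike, Vine}: Bay, Cedar, Dune, Elm, Nim, Pike.
The least among these is Pike.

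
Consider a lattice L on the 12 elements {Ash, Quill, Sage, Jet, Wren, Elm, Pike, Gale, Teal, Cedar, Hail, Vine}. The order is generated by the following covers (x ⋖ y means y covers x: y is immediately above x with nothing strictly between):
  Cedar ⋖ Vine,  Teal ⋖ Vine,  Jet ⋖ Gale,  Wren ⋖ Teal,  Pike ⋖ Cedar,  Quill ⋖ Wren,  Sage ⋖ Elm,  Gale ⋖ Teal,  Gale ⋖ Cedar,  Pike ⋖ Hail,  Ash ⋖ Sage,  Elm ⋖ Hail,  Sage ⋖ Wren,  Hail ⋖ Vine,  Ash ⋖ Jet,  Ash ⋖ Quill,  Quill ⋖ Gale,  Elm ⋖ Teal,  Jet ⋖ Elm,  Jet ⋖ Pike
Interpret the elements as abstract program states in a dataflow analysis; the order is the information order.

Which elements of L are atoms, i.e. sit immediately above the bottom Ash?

The atoms are exactly the elements that cover Ash: Jet, Quill, Sage.

Jet, Quill, Sage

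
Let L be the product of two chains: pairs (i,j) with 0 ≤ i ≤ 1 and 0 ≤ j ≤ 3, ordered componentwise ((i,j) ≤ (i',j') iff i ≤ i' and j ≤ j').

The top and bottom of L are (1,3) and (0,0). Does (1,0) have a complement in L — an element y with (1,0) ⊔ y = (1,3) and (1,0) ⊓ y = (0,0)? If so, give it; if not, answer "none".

(0,3)

Need y with (1,0) ∨ y = (1,3) and (1,0) ∧ y = (0,0).
Checking each element gives: (0,3).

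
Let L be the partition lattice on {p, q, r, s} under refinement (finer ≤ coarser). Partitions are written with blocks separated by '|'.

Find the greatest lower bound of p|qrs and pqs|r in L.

p|qs|r

The meet (common refinement) of p|qrs and pqs|r intersects blocks pairwise, giving p|qs|r.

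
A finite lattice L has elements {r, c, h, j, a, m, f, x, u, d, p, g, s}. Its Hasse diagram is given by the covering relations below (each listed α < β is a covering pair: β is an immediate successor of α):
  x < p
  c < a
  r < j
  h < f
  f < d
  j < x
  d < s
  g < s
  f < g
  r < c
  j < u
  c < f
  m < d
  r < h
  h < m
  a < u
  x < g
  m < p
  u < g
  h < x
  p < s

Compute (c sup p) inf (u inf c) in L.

c ∨ p = s
u ∧ c = c
s ∧ c = c

c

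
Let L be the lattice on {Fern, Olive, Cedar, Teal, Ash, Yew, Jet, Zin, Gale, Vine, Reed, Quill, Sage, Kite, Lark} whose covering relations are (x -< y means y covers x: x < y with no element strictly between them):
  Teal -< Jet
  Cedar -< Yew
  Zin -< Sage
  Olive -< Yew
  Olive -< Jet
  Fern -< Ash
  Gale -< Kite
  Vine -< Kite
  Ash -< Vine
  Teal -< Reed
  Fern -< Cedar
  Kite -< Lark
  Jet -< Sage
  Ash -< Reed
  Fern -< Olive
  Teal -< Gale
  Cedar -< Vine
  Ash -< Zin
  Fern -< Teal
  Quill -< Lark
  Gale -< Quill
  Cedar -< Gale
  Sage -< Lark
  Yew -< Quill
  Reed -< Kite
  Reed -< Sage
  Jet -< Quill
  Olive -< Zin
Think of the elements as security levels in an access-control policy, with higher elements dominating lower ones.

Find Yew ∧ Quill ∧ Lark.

Yew

Common lower bounds of {Yew, Quill, Lark}: Cedar, Fern, Olive, Yew.
The greatest among these is Yew.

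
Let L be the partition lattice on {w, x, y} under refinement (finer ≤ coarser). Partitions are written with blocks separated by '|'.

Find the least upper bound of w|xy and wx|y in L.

The join of w|xy and wx|y merges any blocks that overlap across the partitions, giving wxy.

wxy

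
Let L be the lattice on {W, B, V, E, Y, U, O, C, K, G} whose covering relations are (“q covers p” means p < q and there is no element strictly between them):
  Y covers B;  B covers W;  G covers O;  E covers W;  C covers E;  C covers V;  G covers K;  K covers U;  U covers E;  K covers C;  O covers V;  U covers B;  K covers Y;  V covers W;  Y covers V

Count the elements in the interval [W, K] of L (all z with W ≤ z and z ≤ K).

8

The interval [W, K] = {B, C, E, K, U, V, W, Y}, which has 8 elements.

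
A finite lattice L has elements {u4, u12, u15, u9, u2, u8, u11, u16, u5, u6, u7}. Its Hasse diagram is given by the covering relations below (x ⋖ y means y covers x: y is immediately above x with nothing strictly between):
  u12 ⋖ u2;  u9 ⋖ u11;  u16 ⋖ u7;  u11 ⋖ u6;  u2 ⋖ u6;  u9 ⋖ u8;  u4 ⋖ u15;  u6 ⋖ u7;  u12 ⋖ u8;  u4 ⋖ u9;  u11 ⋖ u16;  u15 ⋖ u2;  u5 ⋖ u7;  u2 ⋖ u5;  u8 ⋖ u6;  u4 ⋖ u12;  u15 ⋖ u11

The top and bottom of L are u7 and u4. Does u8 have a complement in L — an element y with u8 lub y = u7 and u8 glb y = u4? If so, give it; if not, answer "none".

For every candidate y, either u8 ∨ y ≠ u7 or u8 ∧ y ≠ u4; no complement exists.

none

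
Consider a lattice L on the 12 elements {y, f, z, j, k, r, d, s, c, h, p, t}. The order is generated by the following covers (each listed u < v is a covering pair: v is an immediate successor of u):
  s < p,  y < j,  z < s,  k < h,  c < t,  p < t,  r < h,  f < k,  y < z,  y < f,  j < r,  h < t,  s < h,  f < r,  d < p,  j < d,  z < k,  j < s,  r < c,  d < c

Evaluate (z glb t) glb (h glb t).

z

z ∧ t = z
h ∧ t = h
z ∧ h = z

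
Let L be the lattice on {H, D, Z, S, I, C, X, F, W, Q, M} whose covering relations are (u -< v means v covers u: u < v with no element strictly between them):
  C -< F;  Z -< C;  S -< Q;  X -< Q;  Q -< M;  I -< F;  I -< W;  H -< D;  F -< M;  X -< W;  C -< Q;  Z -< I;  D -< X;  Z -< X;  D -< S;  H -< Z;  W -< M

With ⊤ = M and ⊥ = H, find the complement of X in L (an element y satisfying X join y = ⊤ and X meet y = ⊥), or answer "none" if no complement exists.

none

For every candidate y, either X ∨ y ≠ M or X ∧ y ≠ H; no complement exists.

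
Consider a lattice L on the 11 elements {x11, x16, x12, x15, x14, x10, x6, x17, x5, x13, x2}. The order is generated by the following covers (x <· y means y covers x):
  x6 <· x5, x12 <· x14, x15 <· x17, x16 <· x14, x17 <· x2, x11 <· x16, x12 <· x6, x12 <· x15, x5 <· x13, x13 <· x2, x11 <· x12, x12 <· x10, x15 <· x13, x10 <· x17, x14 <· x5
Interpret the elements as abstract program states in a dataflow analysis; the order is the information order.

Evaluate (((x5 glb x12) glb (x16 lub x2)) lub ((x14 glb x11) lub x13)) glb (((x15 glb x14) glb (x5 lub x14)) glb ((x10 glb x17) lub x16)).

x5 ∧ x12 = x12
x16 ∨ x2 = x2
x12 ∧ x2 = x12
x14 ∧ x11 = x11
x11 ∨ x13 = x13
x12 ∨ x13 = x13
x15 ∧ x14 = x12
x5 ∨ x14 = x5
x12 ∧ x5 = x12
x10 ∧ x17 = x10
x10 ∨ x16 = x2
x12 ∧ x2 = x12
x13 ∧ x12 = x12

x12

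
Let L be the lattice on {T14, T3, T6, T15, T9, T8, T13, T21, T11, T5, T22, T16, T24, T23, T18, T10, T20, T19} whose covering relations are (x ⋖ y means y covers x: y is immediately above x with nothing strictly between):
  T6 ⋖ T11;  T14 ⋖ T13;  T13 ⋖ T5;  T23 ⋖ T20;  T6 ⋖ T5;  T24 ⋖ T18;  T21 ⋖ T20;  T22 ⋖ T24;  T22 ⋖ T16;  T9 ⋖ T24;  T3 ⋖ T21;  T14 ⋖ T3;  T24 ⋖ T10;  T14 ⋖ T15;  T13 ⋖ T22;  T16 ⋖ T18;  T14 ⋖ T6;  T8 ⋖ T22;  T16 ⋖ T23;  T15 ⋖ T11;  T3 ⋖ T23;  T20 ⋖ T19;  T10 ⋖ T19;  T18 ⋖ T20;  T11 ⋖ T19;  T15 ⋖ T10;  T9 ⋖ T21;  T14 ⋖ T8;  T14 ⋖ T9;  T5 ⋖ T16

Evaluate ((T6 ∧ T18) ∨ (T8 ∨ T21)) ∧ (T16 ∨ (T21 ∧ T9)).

T18

T6 ∧ T18 = T6
T8 ∨ T21 = T20
T6 ∨ T20 = T20
T21 ∧ T9 = T9
T16 ∨ T9 = T18
T20 ∧ T18 = T18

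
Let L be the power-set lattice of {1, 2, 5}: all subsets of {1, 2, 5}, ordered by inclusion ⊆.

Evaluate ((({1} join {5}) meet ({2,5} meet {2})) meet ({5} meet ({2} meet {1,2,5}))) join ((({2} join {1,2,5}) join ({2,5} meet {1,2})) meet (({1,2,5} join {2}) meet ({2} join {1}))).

{1} ∨ {5} = {1,5}
{2,5} ∧ {2} = {2}
{1,5} ∧ {2} = {}
{2} ∧ {1,2,5} = {2}
{5} ∧ {2} = {}
{} ∧ {} = {}
{2} ∨ {1,2,5} = {1,2,5}
{2,5} ∧ {1,2} = {2}
{1,2,5} ∨ {2} = {1,2,5}
{1,2,5} ∨ {2} = {1,2,5}
{2} ∨ {1} = {1,2}
{1,2,5} ∧ {1,2} = {1,2}
{1,2,5} ∧ {1,2} = {1,2}
{} ∨ {1,2} = {1,2}

{1,2}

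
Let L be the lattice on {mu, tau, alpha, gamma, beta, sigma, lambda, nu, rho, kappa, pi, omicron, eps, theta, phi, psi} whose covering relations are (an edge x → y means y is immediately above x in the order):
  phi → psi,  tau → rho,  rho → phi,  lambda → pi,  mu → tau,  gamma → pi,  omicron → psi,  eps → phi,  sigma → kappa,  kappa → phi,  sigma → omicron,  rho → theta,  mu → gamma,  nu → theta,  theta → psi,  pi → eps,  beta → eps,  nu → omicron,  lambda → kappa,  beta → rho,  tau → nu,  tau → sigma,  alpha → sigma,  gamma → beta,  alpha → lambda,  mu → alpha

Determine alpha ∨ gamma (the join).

Common upper bounds of {alpha, gamma}: eps, phi, pi, psi.
The least among these is pi.

pi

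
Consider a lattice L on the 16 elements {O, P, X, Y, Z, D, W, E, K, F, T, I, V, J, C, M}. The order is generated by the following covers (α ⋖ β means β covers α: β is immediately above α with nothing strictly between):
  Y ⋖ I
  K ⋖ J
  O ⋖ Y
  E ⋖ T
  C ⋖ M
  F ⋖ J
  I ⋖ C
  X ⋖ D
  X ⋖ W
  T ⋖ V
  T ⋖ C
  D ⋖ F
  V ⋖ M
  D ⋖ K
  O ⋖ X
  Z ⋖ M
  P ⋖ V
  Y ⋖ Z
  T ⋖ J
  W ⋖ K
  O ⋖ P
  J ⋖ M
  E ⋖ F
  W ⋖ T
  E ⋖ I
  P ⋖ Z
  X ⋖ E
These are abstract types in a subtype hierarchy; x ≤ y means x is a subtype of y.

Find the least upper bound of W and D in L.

K

Common upper bounds of {W, D}: J, K, M.
The least among these is K.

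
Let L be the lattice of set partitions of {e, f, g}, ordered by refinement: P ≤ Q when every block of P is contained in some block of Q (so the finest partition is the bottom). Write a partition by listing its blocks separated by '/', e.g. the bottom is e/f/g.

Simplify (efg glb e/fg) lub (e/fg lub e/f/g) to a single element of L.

efg ∧ e/fg = e/fg
e/fg ∨ e/f/g = e/fg
e/fg ∨ e/fg = e/fg

e/fg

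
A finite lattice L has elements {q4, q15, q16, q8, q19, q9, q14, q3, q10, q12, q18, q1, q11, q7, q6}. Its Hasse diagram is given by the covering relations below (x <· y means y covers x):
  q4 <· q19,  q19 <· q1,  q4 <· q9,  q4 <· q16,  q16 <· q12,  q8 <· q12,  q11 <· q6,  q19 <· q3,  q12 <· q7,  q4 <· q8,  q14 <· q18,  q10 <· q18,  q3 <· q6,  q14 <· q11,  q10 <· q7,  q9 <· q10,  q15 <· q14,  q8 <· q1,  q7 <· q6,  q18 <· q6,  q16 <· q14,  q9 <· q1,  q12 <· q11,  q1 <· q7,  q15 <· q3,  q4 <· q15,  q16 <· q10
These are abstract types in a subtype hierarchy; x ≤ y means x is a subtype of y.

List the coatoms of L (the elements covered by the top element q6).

q11, q18, q3, q7

The coatoms are exactly the elements covered by q6: q11, q18, q3, q7.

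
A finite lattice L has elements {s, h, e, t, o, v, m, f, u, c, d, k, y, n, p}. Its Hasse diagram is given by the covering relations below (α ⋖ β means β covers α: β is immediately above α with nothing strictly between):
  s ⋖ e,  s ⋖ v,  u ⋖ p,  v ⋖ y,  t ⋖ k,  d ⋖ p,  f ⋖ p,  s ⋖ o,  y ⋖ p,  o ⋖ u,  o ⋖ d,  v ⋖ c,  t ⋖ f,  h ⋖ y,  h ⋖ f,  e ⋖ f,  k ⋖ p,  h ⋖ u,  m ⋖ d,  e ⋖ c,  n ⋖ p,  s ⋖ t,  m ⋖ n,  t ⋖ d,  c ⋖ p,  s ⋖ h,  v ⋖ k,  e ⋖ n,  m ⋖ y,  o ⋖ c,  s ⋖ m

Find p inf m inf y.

m

Common lower bounds of {p, m, y}: m, s.
The greatest among these is m.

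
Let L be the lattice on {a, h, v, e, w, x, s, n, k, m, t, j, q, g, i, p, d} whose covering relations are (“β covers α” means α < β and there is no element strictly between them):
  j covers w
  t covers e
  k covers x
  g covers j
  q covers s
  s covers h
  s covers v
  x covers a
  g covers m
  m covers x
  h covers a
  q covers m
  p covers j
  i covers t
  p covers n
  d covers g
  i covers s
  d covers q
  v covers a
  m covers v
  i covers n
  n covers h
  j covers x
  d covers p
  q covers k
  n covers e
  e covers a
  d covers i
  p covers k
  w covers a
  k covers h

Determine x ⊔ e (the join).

p

Common upper bounds of {x, e}: d, p.
The least among these is p.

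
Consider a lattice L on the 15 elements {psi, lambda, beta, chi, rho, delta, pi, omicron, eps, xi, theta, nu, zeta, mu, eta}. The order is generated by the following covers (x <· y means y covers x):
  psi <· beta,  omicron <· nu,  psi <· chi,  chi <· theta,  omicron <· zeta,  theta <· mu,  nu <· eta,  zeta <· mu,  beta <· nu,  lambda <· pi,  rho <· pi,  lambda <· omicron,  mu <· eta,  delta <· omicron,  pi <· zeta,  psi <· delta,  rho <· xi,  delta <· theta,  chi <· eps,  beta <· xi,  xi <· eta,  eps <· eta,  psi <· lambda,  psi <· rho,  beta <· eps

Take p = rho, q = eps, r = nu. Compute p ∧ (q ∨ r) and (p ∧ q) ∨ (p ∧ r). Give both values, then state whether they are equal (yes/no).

rho; psi; no

q ∨ r = eta, so p ∧ (q ∨ r) = rho ∧ eta = rho.
p ∧ q = psi and p ∧ r = psi, so (p ∧ q) ∨ (p ∧ r) = psi ∨ psi = psi.
Equal: no.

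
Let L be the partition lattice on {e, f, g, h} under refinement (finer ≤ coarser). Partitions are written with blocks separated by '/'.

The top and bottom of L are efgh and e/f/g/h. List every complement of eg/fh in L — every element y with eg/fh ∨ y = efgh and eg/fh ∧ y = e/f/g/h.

e/f/gh, e/fg/h, ef/g/h, ef/gh, eh/f/g, eh/fg

Need y with eg/fh ∨ y = efgh and eg/fh ∧ y = e/f/g/h.
Checking each element gives: e/f/gh, e/fg/h, ef/g/h, ef/gh, eh/f/g, eh/fg.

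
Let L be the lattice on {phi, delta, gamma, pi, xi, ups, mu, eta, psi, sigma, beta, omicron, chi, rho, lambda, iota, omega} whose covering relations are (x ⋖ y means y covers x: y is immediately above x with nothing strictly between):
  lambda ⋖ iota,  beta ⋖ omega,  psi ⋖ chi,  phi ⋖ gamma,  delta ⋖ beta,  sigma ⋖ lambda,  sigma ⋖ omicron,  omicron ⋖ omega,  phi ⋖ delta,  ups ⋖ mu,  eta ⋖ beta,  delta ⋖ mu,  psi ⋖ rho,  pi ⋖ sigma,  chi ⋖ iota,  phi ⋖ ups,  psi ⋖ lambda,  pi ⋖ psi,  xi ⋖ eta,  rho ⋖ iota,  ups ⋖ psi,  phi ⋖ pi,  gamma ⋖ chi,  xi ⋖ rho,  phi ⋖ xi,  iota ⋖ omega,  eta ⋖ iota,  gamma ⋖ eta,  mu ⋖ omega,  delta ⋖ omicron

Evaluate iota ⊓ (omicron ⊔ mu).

iota

omicron ∨ mu = omega
iota ∧ omega = iota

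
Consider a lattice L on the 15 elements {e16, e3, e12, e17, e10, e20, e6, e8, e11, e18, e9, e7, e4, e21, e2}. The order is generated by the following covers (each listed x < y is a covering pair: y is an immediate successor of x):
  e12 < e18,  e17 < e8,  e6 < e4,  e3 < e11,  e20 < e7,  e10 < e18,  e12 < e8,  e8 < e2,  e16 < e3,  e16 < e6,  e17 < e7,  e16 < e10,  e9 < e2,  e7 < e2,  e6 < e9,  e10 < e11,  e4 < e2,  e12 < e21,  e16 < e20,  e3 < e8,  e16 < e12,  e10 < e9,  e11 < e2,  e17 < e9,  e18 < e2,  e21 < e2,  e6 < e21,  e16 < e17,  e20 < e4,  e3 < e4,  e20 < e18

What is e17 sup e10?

e9

Common upper bounds of {e17, e10}: e2, e9.
The least among these is e9.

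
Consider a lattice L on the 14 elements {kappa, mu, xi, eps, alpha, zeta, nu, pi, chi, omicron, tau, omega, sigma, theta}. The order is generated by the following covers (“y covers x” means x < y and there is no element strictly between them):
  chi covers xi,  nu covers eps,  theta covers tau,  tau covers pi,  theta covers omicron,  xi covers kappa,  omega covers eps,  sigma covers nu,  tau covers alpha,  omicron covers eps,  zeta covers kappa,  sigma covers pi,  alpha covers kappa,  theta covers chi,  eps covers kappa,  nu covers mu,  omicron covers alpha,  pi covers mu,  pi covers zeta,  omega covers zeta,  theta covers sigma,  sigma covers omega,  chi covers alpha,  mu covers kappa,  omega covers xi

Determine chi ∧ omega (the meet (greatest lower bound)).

xi

Common lower bounds of {chi, omega}: kappa, xi.
The greatest among these is xi.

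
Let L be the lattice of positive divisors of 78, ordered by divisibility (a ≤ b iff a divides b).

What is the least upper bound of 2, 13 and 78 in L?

Common upper bounds of {2, 13, 78}: 78.
The least among these is 78.

78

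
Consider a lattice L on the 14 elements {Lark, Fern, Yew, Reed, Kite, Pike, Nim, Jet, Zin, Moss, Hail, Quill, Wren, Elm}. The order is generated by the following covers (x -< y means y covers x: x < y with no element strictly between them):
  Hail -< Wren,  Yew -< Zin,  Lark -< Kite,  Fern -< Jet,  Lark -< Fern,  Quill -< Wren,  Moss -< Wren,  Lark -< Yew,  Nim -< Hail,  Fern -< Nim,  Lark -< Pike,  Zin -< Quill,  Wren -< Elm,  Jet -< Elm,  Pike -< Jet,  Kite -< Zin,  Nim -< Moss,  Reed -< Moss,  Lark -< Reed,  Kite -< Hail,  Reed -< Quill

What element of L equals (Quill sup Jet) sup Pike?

Elm

Quill ∨ Jet = Elm
Elm ∨ Pike = Elm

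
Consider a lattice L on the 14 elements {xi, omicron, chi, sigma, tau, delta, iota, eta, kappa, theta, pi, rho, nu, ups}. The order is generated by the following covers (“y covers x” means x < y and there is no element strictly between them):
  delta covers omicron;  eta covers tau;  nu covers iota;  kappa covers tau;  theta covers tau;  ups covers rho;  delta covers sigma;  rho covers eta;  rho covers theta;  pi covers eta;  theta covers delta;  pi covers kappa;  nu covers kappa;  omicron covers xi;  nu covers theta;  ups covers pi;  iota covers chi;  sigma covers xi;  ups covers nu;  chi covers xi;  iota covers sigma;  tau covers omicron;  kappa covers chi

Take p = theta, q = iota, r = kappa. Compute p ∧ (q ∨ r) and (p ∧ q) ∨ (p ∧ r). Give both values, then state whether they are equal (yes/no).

theta; theta; yes

q ∨ r = nu, so p ∧ (q ∨ r) = theta ∧ nu = theta.
p ∧ q = sigma and p ∧ r = tau, so (p ∧ q) ∨ (p ∧ r) = sigma ∨ tau = theta.
Equal: yes.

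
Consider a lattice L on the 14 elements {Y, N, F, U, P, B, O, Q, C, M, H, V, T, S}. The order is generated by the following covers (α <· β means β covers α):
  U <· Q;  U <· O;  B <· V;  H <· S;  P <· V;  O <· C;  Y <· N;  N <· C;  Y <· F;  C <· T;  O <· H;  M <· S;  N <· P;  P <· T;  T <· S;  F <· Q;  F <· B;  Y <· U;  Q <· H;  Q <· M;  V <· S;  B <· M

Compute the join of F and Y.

Common upper bounds of {F, Y}: B, F, H, M, Q, S, V.
The least among these is F.

F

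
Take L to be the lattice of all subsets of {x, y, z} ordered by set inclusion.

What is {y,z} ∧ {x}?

∅

Under ⊆, meet is intersection: {y,z} ∩ {x} = ∅.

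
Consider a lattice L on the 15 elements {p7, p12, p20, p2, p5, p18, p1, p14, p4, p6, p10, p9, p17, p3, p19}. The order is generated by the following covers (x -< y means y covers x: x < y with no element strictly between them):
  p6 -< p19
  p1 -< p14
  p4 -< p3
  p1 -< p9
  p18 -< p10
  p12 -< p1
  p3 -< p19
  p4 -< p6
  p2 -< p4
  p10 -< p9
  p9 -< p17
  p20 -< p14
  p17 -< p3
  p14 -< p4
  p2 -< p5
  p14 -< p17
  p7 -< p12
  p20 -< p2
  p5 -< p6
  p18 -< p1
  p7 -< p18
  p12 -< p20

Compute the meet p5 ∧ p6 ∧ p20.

p20

Common lower bounds of {p5, p6, p20}: p12, p20, p7.
The greatest among these is p20.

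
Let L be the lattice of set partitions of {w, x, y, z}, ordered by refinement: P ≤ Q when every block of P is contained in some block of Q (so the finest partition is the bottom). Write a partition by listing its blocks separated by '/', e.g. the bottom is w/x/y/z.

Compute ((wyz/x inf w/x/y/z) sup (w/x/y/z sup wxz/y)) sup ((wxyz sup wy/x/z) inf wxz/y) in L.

wyz/x ∧ w/x/y/z = w/x/y/z
w/x/y/z ∨ wxz/y = wxz/y
w/x/y/z ∨ wxz/y = wxz/y
wxyz ∨ wy/x/z = wxyz
wxyz ∧ wxz/y = wxz/y
wxz/y ∨ wxz/y = wxz/y

wxz/y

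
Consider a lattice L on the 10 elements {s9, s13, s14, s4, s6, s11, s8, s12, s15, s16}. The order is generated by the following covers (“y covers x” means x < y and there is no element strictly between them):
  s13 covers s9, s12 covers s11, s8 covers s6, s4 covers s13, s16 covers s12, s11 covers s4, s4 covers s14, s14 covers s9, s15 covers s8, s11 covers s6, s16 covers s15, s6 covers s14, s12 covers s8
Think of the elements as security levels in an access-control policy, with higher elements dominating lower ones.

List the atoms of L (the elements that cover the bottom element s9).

s13, s14

The atoms are exactly the elements that cover s9: s13, s14.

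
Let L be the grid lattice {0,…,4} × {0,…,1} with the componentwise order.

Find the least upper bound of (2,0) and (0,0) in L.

Common upper bounds of {(2,0), (0,0)}: (2,0), (2,1), (3,0), (3,1), (4,0), (4,1).
The least among these is (2,0).

(2,0)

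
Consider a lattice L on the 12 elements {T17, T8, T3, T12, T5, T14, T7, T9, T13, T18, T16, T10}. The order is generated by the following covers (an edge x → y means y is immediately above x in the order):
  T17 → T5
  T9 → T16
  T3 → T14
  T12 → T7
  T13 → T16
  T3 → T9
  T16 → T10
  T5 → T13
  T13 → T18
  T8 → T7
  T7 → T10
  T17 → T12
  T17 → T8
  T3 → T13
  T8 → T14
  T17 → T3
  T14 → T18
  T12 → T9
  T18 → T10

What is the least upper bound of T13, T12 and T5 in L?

T16

Common upper bounds of {T13, T12, T5}: T10, T16.
The least among these is T16.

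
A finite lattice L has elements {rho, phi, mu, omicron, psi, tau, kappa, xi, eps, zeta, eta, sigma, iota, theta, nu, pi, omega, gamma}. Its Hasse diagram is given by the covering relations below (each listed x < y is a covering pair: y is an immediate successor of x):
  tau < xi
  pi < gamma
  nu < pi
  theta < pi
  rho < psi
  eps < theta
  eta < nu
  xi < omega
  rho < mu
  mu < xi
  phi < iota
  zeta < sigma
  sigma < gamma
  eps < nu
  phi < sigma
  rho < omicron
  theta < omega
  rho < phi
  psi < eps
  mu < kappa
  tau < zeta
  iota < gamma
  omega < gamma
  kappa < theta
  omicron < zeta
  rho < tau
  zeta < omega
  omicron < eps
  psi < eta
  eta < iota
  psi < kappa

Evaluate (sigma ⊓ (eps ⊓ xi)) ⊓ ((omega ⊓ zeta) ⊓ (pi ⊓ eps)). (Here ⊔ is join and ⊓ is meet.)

eps ∧ xi = rho
sigma ∧ rho = rho
omega ∧ zeta = zeta
pi ∧ eps = eps
zeta ∧ eps = omicron
rho ∧ omicron = rho

rho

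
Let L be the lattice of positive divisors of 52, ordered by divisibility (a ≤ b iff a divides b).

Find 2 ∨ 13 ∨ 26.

26

In the divisibility order, the join is the least common multiple: lcm(2, 13, 26) = 26.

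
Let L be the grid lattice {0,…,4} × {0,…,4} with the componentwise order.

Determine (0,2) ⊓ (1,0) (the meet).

Common lower bounds of {(0,2), (1,0)}: (0,0).
The greatest among these is (0,0).

(0,0)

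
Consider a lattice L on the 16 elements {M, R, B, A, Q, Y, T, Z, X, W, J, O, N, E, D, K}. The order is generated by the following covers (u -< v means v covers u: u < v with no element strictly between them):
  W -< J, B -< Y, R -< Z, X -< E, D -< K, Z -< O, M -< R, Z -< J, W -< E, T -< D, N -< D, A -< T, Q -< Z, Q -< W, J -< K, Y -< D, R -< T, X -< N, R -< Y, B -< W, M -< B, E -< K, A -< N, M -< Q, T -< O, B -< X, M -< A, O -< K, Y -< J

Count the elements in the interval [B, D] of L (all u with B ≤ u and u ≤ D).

5

The interval [B, D] = {B, D, N, X, Y}, which has 5 elements.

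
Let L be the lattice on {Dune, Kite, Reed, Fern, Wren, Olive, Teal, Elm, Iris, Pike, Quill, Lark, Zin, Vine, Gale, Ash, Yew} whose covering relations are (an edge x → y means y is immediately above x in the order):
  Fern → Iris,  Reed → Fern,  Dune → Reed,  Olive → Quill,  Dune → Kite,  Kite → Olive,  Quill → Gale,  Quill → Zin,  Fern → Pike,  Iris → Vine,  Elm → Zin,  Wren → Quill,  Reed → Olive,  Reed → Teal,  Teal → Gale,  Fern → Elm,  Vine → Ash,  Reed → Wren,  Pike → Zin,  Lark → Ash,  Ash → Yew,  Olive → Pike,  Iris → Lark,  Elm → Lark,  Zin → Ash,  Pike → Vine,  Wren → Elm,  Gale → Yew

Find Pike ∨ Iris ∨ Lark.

Ash

Common upper bounds of {Pike, Iris, Lark}: Ash, Yew.
The least among these is Ash.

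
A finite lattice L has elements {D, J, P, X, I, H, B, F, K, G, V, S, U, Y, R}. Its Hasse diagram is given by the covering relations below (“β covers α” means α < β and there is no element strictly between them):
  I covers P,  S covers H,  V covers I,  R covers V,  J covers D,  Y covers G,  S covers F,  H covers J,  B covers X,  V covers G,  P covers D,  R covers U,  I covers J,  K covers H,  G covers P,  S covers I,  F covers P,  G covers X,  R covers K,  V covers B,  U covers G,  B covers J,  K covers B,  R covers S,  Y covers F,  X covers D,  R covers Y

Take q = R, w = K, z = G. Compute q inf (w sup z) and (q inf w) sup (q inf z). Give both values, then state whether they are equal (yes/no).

R; R; yes

w sup z = R, so q inf (w sup z) = R inf R = R.
q inf w = K and q inf z = G, so (q inf w) sup (q inf z) = K sup G = R.
Equal: yes.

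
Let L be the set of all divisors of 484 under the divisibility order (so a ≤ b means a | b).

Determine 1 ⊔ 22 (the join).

22

Common upper bounds of {1, 22}: 22, 242, 44, 484.
The least among these is 22.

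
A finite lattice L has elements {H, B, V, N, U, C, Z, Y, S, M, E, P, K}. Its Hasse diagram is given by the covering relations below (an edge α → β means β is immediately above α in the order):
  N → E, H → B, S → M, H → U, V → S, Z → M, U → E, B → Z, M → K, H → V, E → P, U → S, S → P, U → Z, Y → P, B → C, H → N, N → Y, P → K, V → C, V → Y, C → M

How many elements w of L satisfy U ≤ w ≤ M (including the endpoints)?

The interval [U, M] = {M, S, U, Z}, which has 4 elements.

4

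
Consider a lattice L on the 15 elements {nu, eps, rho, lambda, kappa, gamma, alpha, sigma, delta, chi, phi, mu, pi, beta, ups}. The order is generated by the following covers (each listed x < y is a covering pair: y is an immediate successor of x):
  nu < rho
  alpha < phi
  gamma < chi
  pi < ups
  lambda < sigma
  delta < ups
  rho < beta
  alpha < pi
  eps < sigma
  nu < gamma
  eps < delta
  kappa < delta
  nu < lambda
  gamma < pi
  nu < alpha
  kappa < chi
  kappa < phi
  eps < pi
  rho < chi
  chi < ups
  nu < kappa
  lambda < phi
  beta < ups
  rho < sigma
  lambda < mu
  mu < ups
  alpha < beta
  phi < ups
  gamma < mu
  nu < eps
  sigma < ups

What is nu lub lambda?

Common upper bounds of {nu, lambda}: lambda, mu, phi, sigma, ups.
The least among these is lambda.

lambda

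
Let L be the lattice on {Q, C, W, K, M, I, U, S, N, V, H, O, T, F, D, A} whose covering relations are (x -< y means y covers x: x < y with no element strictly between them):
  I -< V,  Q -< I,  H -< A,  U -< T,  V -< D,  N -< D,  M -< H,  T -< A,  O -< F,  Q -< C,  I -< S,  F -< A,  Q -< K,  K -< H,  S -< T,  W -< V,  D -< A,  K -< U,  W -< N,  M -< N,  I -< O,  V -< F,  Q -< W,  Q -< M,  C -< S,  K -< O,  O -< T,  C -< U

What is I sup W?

Common upper bounds of {I, W}: A, D, F, V.
The least among these is V.

V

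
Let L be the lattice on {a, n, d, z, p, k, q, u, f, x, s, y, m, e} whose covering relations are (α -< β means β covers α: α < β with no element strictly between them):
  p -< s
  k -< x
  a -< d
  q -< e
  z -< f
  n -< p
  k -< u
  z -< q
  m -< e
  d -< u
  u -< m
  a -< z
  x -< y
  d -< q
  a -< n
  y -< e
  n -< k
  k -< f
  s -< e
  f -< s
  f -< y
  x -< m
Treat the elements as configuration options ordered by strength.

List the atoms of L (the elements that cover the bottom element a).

d, n, z

The atoms are exactly the elements that cover a: d, n, z.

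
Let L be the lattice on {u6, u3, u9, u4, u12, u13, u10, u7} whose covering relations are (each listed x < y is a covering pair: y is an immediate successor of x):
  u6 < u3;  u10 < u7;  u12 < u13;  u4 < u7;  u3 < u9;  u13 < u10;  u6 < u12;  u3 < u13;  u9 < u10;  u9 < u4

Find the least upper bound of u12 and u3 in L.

Common upper bounds of {u12, u3}: u10, u13, u7.
The least among these is u13.

u13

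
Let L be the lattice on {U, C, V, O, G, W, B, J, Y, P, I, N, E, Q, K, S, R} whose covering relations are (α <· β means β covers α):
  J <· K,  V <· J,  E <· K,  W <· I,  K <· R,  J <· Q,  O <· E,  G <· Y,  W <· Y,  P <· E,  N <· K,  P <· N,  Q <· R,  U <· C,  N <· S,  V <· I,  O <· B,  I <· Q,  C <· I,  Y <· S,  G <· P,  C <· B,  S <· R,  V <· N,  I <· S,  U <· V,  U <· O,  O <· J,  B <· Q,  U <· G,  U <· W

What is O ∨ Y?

Common upper bounds of {O, Y}: R.
The least among these is R.

R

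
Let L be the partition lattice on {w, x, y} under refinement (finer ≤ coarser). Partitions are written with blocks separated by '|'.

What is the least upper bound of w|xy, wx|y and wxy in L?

wxy

Common upper bounds of {w|xy, wx|y, wxy}: wxy.
The least among these is wxy.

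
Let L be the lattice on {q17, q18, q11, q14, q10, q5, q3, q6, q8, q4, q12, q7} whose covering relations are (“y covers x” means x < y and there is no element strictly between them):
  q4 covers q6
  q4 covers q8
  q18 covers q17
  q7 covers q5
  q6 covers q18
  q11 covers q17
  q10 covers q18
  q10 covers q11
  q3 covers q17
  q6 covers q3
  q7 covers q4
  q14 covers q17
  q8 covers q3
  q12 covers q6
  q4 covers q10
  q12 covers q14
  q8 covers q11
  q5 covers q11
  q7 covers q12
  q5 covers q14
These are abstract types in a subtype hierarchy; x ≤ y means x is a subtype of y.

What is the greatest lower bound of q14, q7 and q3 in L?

q17

Common lower bounds of {q14, q7, q3}: q17.
The greatest among these is q17.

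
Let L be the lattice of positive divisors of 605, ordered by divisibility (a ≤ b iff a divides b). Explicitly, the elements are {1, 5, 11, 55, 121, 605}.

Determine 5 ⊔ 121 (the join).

605

In the divisibility order, the join is the least common multiple: lcm(5, 121) = 605.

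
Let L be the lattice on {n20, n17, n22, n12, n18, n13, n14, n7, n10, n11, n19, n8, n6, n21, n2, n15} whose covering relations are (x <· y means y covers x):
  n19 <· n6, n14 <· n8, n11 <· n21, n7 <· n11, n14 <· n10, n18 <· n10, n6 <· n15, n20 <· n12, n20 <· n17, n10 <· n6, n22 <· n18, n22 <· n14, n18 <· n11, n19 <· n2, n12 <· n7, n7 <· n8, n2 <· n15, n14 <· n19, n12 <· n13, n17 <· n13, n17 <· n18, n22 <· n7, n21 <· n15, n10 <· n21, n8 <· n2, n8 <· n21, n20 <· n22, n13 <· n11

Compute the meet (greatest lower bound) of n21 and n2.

Common lower bounds of {n21, n2}: n12, n14, n20, n22, n7, n8.
The greatest among these is n8.

n8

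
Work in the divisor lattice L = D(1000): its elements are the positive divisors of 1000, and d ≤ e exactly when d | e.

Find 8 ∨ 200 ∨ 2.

In the divisibility order, the join is the least common multiple: lcm(8, 200, 2) = 200.

200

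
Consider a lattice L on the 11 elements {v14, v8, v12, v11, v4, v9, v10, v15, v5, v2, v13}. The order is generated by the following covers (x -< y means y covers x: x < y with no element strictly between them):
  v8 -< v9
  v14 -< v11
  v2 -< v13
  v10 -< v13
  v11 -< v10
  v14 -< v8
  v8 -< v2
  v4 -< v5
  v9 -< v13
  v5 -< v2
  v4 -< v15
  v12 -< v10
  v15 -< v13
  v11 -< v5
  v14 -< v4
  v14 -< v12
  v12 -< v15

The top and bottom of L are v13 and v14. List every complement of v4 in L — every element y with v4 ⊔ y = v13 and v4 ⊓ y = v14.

Need y with v4 ∨ y = v13 and v4 ∧ y = v14.
Checking each element gives: v10, v9.

v10, v9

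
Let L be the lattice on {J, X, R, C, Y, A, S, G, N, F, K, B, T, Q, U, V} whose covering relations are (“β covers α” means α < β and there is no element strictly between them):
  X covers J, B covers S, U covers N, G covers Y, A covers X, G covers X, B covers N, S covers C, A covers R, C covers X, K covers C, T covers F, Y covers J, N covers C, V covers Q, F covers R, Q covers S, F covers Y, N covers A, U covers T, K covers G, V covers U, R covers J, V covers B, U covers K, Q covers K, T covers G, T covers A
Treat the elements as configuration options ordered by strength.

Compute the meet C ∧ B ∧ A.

X

Common lower bounds of {C, B, A}: J, X.
The greatest among these is X.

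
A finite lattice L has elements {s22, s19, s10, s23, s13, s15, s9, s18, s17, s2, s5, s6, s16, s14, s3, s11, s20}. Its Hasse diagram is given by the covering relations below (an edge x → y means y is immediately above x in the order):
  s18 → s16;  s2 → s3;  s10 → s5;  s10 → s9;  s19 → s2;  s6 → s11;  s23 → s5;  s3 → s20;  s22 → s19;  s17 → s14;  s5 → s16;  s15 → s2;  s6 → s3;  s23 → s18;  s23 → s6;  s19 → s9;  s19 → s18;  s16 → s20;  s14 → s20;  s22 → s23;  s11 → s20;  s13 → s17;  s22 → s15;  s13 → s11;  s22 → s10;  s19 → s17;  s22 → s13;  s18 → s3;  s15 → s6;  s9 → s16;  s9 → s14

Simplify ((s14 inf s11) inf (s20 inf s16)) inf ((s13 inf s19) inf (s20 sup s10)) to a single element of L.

s22

s14 ∧ s11 = s13
s20 ∧ s16 = s16
s13 ∧ s16 = s22
s13 ∧ s19 = s22
s20 ∨ s10 = s20
s22 ∧ s20 = s22
s22 ∧ s22 = s22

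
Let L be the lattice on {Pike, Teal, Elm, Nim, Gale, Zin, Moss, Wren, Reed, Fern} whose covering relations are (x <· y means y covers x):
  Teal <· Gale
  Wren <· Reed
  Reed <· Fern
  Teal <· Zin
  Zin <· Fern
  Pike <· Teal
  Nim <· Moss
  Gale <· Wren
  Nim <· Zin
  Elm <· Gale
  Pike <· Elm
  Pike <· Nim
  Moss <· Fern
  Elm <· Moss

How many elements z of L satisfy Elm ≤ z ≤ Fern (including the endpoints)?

The interval [Elm, Fern] = {Elm, Fern, Gale, Moss, Reed, Wren}, which has 6 elements.

6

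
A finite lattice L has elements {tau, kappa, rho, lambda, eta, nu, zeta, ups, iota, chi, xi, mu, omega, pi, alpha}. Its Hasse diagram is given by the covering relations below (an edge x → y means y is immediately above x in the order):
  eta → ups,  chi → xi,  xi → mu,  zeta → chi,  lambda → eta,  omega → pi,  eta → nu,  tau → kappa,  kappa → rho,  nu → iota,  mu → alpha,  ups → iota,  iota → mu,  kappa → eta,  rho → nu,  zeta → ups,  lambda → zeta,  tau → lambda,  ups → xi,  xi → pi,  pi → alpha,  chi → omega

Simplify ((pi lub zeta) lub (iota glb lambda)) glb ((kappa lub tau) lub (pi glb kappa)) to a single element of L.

pi ∨ zeta = pi
iota ∧ lambda = lambda
pi ∨ lambda = pi
kappa ∨ tau = kappa
pi ∧ kappa = kappa
kappa ∨ kappa = kappa
pi ∧ kappa = kappa

kappa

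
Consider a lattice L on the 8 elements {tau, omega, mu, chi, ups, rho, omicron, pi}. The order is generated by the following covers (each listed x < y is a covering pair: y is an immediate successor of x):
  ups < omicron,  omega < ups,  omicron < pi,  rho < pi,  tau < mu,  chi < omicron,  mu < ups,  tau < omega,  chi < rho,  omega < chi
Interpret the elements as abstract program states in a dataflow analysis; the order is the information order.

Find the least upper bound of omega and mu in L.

Common upper bounds of {omega, mu}: omicron, pi, ups.
The least among these is ups.

ups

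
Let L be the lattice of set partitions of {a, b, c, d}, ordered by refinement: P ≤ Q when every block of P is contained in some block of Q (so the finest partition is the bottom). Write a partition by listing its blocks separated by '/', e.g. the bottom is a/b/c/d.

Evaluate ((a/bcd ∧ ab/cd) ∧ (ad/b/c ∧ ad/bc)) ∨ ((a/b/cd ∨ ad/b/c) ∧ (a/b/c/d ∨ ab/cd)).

a/b/cd

a/bcd ∧ ab/cd = a/b/cd
ad/b/c ∧ ad/bc = ad/b/c
a/b/cd ∧ ad/b/c = a/b/c/d
a/b/cd ∨ ad/b/c = acd/b
a/b/c/d ∨ ab/cd = ab/cd
acd/b ∧ ab/cd = a/b/cd
a/b/c/d ∨ a/b/cd = a/b/cd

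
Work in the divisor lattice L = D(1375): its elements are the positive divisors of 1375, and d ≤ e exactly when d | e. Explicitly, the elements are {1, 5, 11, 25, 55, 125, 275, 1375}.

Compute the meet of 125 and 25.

In the divisibility order, the meet is the greatest common divisor: gcd(125, 25) = 25.

25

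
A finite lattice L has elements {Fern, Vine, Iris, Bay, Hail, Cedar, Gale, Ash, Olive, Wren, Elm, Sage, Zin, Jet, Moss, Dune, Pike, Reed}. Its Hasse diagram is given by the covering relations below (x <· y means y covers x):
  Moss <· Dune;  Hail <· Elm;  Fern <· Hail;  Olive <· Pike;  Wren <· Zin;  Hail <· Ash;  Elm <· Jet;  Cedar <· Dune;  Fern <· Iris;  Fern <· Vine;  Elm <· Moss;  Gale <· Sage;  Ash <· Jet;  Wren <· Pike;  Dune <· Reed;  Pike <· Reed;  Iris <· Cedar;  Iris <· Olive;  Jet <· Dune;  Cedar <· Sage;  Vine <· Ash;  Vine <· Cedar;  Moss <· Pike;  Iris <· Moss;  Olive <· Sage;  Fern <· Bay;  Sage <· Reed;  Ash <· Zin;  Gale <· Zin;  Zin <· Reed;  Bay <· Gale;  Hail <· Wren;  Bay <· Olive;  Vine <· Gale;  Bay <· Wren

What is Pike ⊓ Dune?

Moss

Common lower bounds of {Pike, Dune}: Elm, Fern, Hail, Iris, Moss.
The greatest among these is Moss.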